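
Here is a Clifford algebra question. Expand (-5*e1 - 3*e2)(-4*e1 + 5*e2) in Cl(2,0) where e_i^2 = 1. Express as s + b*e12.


Expand: (-5*e1 - 3*e2)(-4*e1 + 5*e2)
= (-5)*(-4)*e1e1 + (-5)*5*e1e2 + (-3)*(-4)*e2e1 + (-3)*5*e2e2
Using e1^2 = e2^2 = 1, e2e1 = -e1e2:
Scalar part s = (-5)*(-4) + (-3)*5 = 20 + (-15) = 5
Bivector part b = (-5)*5 - (-3)*(-4) = -25 - 12 = -37
uv = 5 - 37*e12


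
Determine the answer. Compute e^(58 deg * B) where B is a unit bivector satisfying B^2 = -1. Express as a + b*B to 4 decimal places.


For a unit bivector B with B^2 = -1, the exponential series gives
e^(theta*B) = cos(theta) + sin(theta)*B (the GA analogue of Euler's formula).
theta = 58 degrees = 1.012291 rad
cos(58 deg) = 0.5299
sin(58 deg) = 0.8480
exp(theta*B) = 0.5299 + 0.8480*B


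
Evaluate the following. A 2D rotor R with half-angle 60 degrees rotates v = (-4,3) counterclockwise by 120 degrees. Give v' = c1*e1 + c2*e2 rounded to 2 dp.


Rotor R = cos(60deg) - sin(60deg)*e12
Rotation angle theta = 2 * 60 = 120 degrees
v' = R*v*~R rotates v by theta.
cos(120deg) = -0.5000, sin(120deg) = 0.8660
v'_1 = -4*cos(120deg) - 3*sin(120deg)
= -4*(-0.5000) - 3*0.8660
= -0.60
v'_2 = -4*sin(120deg) + 3*cos(120deg)
= -4*0.8660 + 3*(-0.5000)
= -4.96
v' = -0.60*e1 - 4.96*e2


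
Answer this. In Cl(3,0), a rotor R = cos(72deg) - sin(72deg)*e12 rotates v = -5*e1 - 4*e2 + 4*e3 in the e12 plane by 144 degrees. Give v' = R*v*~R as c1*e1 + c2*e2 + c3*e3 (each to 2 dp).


Rotor R = cos(72deg) - sin(72deg)*e12
Rotation angle theta = 2 * 72 = 144 degrees in the e12 plane (e1 -> e2).
The component perpendicular to the plane (e3) is invariant: v'_3 = v3 = 4.00
cos(144deg) = -0.8090, sin(144deg) = 0.5878
v'_1 = v1*cos(theta) - v2*sin(theta) = -5*(-0.8090) - (-4)*0.5878 = 6.40
v'_2 = v1*sin(theta) + v2*cos(theta) = -5*0.5878 + (-4)*(-0.8090) = 0.30
v' = 6.40*e1 + 0.30*e2 + 4.00*e3


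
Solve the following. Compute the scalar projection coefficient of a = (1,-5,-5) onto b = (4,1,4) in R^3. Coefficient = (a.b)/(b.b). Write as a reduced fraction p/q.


Projection coefficient = (a . b) / (b . b)
a . b = 1*4 + (-5)*1 + (-5)*4
= 4 + (-5) + (-20) = -21
b . b = 4^2 + 1^2 + 4^2
= 16 + 1 + 16 = 33
Coefficient = -21/33
In lowest terms: -7/11


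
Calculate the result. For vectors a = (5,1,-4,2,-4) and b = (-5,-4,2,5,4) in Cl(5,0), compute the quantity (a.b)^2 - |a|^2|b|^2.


a . b = 5*(-5) + 1*(-4) + (-4)*2 + 2*5 + (-4)*4
= -25 + (-4) + (-8) + 10 + (-16) = -43
|a|^2 = 5^2 + 1^2 + (-4)^2 + 2^2 + (-4)^2 = 62
|b|^2 = (-5)^2 + (-4)^2 + 2^2 + 5^2 + 4^2 = 86
(a.b)^2 = (-43)^2 = 1849
|a|^2 * |b|^2 = 62 * 86 = 5332
Result = 1849 - 5332 = -3483


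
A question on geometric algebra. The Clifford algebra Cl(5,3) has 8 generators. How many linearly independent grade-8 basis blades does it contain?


Number of grade-k basis blades in Cl(p,q) with n = p + q is C(n, k).
n = 5 + 3 = 8
C(8, 8) = 8! / (8! * 0!)
= 40320 / (40320 * 1)
= 1


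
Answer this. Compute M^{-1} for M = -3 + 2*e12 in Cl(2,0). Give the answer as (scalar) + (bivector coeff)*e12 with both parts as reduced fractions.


M = -3 + 2*e12, where e12^2 = -1.
Since M commutes with its reverse ~M = a - b*e12, M * ~M = a^2 - b^2*e12^2 = a^2 + b^2.
So M^{-1} = ~M / (a^2 + b^2) = (a - b*e12)/(a^2 + b^2).
a^2 + b^2 = 9 + 4 = 13
Scalar part = -3/13 = -3/13
Bivector coeff = -2/13 = -2/13
M^{-1} = -3/13 - 2/13*e12


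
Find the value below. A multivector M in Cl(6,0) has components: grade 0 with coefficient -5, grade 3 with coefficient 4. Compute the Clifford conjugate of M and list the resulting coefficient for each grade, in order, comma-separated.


Clifford conjugate sign for grade k: (-1)^(k(k+1)/2)
Grade 0: (-1)^(0*1/2) = (-1)^0 = 1, coeff -5 -> -5
Grade 3: (-1)^(3*4/2) = (-1)^6 = 1, coeff 4 -> 4
Conjugated coefficients: -5, 4


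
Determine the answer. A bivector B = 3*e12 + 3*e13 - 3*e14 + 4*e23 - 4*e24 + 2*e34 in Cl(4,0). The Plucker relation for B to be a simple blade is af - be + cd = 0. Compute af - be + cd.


Plucker relation: af - be + cd
a*f = 3*2 = 6
b*e = 3*(-4) = -12
c*d = (-3)*4 = -12
af - be + cd = 6 - (-12) + (-12)
= 6


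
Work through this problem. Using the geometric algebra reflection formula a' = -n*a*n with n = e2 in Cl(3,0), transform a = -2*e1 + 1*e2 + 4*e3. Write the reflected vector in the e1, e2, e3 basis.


Reflection formula: a' = -n*a*n, with n = e2 (unit vector, n^2 = 1).
For reflection through hyperplane perp to e2:
The component along e2 flips sign, others stay.
a = (-2, 1, 4)
a' = (-2, -1, 4)
a' = -2*e1 - 1*e2 + 4*e3


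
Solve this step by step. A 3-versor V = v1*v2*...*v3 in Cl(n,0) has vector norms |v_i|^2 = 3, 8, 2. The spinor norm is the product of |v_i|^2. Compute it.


Spinor norm N(V) = |v1|^2 * |v2|^2 * ... * |v3|^2
= 3 * 8 * 2
Running product: 3, 24, 48
N(V) = 48


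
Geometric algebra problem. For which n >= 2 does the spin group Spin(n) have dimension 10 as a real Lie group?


dim Spin(n) = dim so(n) = n(n-1)/2.
Solve n(n-1)/2 = 10, i.e. n^2 - n - 20 = 0.
Discriminant = 1 + 8*10 = 81
n = (1 + sqrt(81))/2 = (1 + 9)/2 = 5


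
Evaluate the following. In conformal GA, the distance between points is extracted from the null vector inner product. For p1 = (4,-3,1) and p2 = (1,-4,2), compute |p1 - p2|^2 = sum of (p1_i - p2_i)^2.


p1 - p2 = (3, 1, -1)
|p1 - p2|^2 = 3^2 + 1^2 + (-1)^2
= 9 + 1 + 1
= 11


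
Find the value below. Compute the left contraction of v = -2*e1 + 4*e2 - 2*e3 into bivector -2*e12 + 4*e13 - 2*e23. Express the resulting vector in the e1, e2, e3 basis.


Left contraction v _| B = <vB>_1 (grade-1 part of the geometric product vB).
Using e1_|e12 = e2, e2_|e12 = -e1, e1_|e13 = e3, e3_|e13 = -e1, e2_|e23 = e3, e3_|e23 = -e2:
e1 coeff: -v2*b12 - v3*b13 = -(4)*(-2) - (-2)*(4) = 16
e2 coeff: v1*b12 - v3*b23 = (-2)*(-2) - (-2)*(-2) = 0
e3 coeff: v1*b13 + v2*b23 = (-2)*(4) + (4)*(-2) = -16
v _| B = 16*e1 + 0*e2 - 16*e3


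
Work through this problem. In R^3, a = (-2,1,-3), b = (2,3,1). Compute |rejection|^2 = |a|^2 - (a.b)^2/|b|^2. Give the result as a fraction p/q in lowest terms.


|a|^2 = (-2)^2 + 1^2 + (-3)^2 = 14
|b|^2 = 2^2 + 3^2 + 1^2 = 14
a . b = (-2)*2 + 1*3 + (-3)*1 = -4
(a.b)^2 = (-4)^2 = 16
|rej|^2 = 14 - 16/14
= (196 - 16)/14
= 180/14
In lowest terms: 90/7


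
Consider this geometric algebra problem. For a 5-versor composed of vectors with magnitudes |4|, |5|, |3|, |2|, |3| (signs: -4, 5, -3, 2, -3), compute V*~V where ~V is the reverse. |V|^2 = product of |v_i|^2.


Each vector v_i has |v_i|^2 = s_i^2
Squared scales: (-4)^2 = 16, 5^2 = 25, (-3)^2 = 9, 2^2 = 4, (-3)^2 = 9
|V|^2 = 16 * 25 * 9 * 4 * 9
= 129600


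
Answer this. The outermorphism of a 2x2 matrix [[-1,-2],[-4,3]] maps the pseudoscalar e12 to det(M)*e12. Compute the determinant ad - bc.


The outermorphism of a linear map f sends e1^e2 to f(e1)^f(e2).
f(e1) = -1*e1 - 4*e2
f(e2) = -2*e1 + 3*e2
f(e1) ^ f(e2) = (-1*e1 - 4*e2) ^ (-2*e1 + 3*e2)
= (-1)*3*e12 + (-4)*(-2)*e21
= (-3 - 8)*e12
= -11*e12
Coefficient = -11


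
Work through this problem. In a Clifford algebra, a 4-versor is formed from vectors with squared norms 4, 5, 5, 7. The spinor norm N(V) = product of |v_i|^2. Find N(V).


Spinor norm N(V) = |v1|^2 * |v2|^2 * ... * |v4|^2
= 4 * 5 * 5 * 7
Running product: 4, 20, 100, 700
N(V) = 700


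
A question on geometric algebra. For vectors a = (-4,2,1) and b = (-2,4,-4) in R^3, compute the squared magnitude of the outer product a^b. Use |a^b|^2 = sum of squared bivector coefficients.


a wedge b = (a1*b2 - a2*b1)*e12 + (a1*b3 - a3*b1)*e13 + (a2*b3 - a3*b2)*e23
e12 coeff: (-4)*4 - 2*(-2) = -16 - (-4) = -12
e13 coeff: (-4)*(-4) - 1*(-2) = 16 - (-2) = 18
e23 coeff: 2*(-4) - 1*4 = -8 - 4 = -12
|a wedge b|^2 = (-12)^2 + 18^2 + (-12)^2
= 144 + 324 + 144
= 612


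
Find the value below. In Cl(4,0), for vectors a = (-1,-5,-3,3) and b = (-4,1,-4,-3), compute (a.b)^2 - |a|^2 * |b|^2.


a . b = (-1)*(-4) + (-5)*1 + (-3)*(-4) + 3*(-3)
= 4 + (-5) + 12 + (-9) = 2
|a|^2 = (-1)^2 + (-5)^2 + (-3)^2 + 3^2 = 44
|b|^2 = (-4)^2 + 1^2 + (-4)^2 + (-3)^2 = 42
(a.b)^2 = 2^2 = 4
|a|^2 * |b|^2 = 44 * 42 = 1848
Result = 4 - 1848 = -1844


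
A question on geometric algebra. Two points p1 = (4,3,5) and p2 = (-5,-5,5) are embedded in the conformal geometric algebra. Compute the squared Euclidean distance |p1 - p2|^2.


p1 - p2 = (9, 8, 0)
|p1 - p2|^2 = 9^2 + 8^2 + 0^2
= 81 + 64 + 0
= 145


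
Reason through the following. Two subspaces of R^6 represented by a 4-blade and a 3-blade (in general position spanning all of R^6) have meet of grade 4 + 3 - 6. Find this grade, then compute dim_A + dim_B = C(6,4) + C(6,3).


Meet grade = grade(A) + grade(B) - n
= 4 + 3 - 6 = 1
C(6,4) = 15
C(6,3) = 20
dim_A + dim_B = 15 + 20 = 35


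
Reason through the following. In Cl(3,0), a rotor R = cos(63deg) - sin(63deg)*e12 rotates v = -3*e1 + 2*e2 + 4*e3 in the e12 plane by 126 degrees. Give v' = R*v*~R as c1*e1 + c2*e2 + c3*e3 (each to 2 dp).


Rotor R = cos(63deg) - sin(63deg)*e12
Rotation angle theta = 2 * 63 = 126 degrees in the e12 plane (e1 -> e2).
The component perpendicular to the plane (e3) is invariant: v'_3 = v3 = 4.00
cos(126deg) = -0.5878, sin(126deg) = 0.8090
v'_1 = v1*cos(theta) - v2*sin(theta) = -3*(-0.5878) - 2*0.8090 = 0.15
v'_2 = v1*sin(theta) + v2*cos(theta) = -3*0.8090 + 2*(-0.5878) = -3.60
v' = 0.15*e1 - 3.60*e2 + 4.00*e3


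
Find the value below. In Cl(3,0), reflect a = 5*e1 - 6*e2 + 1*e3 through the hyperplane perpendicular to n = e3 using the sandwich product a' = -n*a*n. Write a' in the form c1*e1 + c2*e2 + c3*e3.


Reflection formula: a' = -n*a*n, with n = e3 (unit vector, n^2 = 1).
For reflection through hyperplane perp to e3:
The component along e3 flips sign, others stay.
a = (5, -6, 1)
a' = (5, -6, -1)
a' = 5*e1 - 6*e2 - 1*e3


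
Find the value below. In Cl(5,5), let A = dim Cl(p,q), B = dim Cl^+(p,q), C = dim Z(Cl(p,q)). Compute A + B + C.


n = 5 + 5 = 10
Total dim = 2^10 = 1024
Even subalgebra dim = 2^9 = 512
n is even, so center dim = 1
Sum = 1024 + 512 + 1 = 1537


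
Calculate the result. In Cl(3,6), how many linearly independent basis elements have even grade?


Even subalgebra dimension = 2^(n-1)
n = 3 + 6 = 9
2^(9 - 1) = 2^8 = 256
Verification: sum of C(9,k) for even k = 1 + 36 + 126 + 84 + 9 = 256
Result = 256


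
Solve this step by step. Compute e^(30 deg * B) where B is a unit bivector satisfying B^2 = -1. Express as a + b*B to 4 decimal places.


For a unit bivector B with B^2 = -1, the exponential series gives
e^(theta*B) = cos(theta) + sin(theta)*B (the GA analogue of Euler's formula).
theta = 30 degrees = 0.523599 rad
cos(30 deg) = 0.8660
sin(30 deg) = 0.5000
exp(theta*B) = 0.8660 + 0.5000*B


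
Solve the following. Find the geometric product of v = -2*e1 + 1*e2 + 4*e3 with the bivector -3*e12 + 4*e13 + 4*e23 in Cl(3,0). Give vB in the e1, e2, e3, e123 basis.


vB has grade-1 (vector) and grade-3 (trivector) parts: vB = (v _| B) + (v ^ B).
Vector part <vB>_1:
  e1: -v2*b12 - v3*b13 = -(1)*(-3) - (4)*(4) = -13
  e2: v1*b12 - v3*b23 = (-2)*(-3) - (4)*(4) = -10
  e3: v1*b13 + v2*b23 = (-2)*(4) + (1)*(4) = -4
Trivector part <vB>_3:
  e123: v1*b23 - v2*b13 + v3*b12 = (-2)*(4) - (1)*(4) + (4)*(-3) = -24
vB = -13*e1 - 10*e2 - 4*e3 - 24*e123


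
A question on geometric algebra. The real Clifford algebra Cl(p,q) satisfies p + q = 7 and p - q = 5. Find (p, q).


We need p + q = 7 and p - q = 5.
Adding: 2p = 7 + 5 = 12, so p = 6.
Then q = 7 - 6 = 1.
(p, q) = (6, 1)


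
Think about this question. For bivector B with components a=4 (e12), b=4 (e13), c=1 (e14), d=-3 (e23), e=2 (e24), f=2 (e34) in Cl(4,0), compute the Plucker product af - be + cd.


Plucker relation: af - be + cd
a*f = 4*2 = 8
b*e = 4*2 = 8
c*d = 1*(-3) = -3
af - be + cd = 8 - 8 + (-3)
= -3


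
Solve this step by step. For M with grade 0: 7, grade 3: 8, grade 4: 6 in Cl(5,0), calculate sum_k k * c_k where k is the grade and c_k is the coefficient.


Grade-weighted sum = sum of grade_k * coefficient_k
0*7 = 0
3*8 = 24
4*6 = 24
Total = 0 + 24 + 24 = 48


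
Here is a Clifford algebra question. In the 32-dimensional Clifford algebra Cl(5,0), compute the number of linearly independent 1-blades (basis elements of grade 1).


Number of grade-k basis blades in Cl(p,q) with n = p + q is C(n, k).
n = 5 + 0 = 5
C(5, 1) = 5! / (1! * 4!)
= 120 / (1 * 24)
= 5


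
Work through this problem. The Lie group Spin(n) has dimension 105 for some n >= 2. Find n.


dim Spin(n) = dim so(n) = n(n-1)/2.
Solve n(n-1)/2 = 105, i.e. n^2 - n - 210 = 0.
Discriminant = 1 + 8*105 = 841
n = (1 + sqrt(841))/2 = (1 + 29)/2 = 15


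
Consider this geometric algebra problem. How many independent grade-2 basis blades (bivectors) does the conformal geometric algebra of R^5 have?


The conformal model of R^5 uses Cl(6,1) with m = 5 + 2 = 7 generators.
Number of grade-2 blades = C(m, 2) = C(7, 2)
= 7*6/2 = 21


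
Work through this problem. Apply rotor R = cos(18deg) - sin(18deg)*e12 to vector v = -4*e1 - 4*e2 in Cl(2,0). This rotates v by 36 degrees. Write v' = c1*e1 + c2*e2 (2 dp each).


Rotor R = cos(18deg) - sin(18deg)*e12
Rotation angle theta = 2 * 18 = 36 degrees
v' = R*v*~R rotates v by theta.
cos(36deg) = 0.8090, sin(36deg) = 0.5878
v'_1 = -4*cos(36deg) - (-4)*sin(36deg)
= -4*0.8090 - (-4)*0.5878
= -0.88
v'_2 = -4*sin(36deg) + (-4)*cos(36deg)
= -4*0.5878 + (-4)*0.8090
= -5.59
v' = -0.88*e1 - 5.59*e2


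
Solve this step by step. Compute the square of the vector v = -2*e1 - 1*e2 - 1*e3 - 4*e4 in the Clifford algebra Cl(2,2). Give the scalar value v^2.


v^2 = sum of c_i^2 * e_i^2
Positive signature terms (e_i^2 = +1): (-2)^2 + (-1)^2 = 5
Negative signature terms (e_j^2 = -1): (-1)^2 + (-4)^2 = 17
v^2 = 5 - 17 = -12


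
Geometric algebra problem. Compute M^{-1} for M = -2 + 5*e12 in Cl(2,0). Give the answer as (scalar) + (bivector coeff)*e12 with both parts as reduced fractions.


M = -2 + 5*e12, where e12^2 = -1.
Since M commutes with its reverse ~M = a - b*e12, M * ~M = a^2 - b^2*e12^2 = a^2 + b^2.
So M^{-1} = ~M / (a^2 + b^2) = (a - b*e12)/(a^2 + b^2).
a^2 + b^2 = 4 + 25 = 29
Scalar part = -2/29 = -2/29
Bivector coeff = -5/29 = -5/29
M^{-1} = -2/29 - 5/29*e12


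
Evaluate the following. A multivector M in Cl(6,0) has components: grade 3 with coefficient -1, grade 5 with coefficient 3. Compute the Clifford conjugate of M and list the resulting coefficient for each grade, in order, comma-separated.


Clifford conjugate sign for grade k: (-1)^(k(k+1)/2)
Grade 3: (-1)^(3*4/2) = (-1)^6 = 1, coeff -1 -> -1
Grade 5: (-1)^(5*6/2) = (-1)^15 = -1, coeff 3 -> -3
Conjugated coefficients: -1, -3


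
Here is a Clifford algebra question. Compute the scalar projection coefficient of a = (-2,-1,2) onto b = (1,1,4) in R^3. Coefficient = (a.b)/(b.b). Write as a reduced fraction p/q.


Projection coefficient = (a . b) / (b . b)
a . b = (-2)*1 + (-1)*1 + 2*4
= -2 + (-1) + 8 = 5
b . b = 1^2 + 1^2 + 4^2
= 1 + 1 + 16 = 18
Coefficient = 5/18
In lowest terms: 5/18


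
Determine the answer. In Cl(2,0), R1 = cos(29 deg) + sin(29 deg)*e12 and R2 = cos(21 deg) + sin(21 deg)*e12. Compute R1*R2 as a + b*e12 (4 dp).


Same-plane rotors commute and their half-angles add:
R1*R2 = cos(a1 + a2) + sin(a1 + a2)*e12.
a1 + a2 = 29 + 21 = 50 deg
cos(50 deg) = 0.6428
sin(50 deg) = 0.7660
R1*R2 = 0.6428 + 0.7660*e12


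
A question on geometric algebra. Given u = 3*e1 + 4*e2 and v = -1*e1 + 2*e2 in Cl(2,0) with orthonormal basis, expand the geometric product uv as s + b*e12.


Expand: (3*e1 + 4*e2)(-1*e1 + 2*e2)
= 3*(-1)*e1e1 + 3*2*e1e2 + 4*(-1)*e2e1 + 4*2*e2e2
Using e1^2 = e2^2 = 1, e2e1 = -e1e2:
Scalar part s = 3*(-1) + 4*2 = -3 + 8 = 5
Bivector part b = 3*2 - 4*(-1) = 6 - (-4) = 10
uv = 5 + 10*e12


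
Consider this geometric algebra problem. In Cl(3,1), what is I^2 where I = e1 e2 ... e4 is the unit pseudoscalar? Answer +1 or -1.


The pseudoscalar I = e1...e_n (product of all n generators) of Cl(p,q) satisfies I^2 = (-1)^(q + n(n-1)/2).
p = 3, q = 1, n = p + q = 4
n(n-1)/2 = 4 * 3 / 2 = 6
Exponent = q + n(n-1)/2 = 1 + 6 = 7
I^2 = (-1)^7 = -1


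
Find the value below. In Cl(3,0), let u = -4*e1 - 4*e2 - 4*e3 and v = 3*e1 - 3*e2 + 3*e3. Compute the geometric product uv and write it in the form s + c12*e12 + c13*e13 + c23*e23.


In Cl(3,0): e_i^2 = 1, e_ie_j = -e_je_i for i != j.
Scalar part = u . v = (-4)*3 + (-4)*(-3) + (-4)*3
= -12 + 12 + (-12) = -12
e12 coeff = (-4)*(-3) - (-4)*3 = 12 - (-12) = 24
e13 coeff = (-4)*3 - (-4)*3 = -12 - (-12) = 0
e23 coeff = (-4)*3 - (-4)*(-3) = -12 - 12 = -24
uv = -12 + 24*e12 + 0*e13 - 24*e23


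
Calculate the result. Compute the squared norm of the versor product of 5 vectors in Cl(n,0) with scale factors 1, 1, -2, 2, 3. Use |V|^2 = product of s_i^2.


Each vector v_i has |v_i|^2 = s_i^2
Squared scales: 1^2 = 1, 1^2 = 1, (-2)^2 = 4, 2^2 = 4, 3^2 = 9
|V|^2 = 1 * 1 * 4 * 4 * 9
= 144


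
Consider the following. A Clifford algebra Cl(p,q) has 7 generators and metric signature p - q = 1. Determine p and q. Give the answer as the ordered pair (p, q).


We need p + q = 7 and p - q = 1.
Adding: 2p = 7 + 1 = 8, so p = 4.
Then q = 7 - 4 = 3.
(p, q) = (4, 3)


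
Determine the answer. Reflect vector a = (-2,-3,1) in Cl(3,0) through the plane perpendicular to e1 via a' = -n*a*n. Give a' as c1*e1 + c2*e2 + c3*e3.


Reflection formula: a' = -n*a*n, with n = e1 (unit vector, n^2 = 1).
For reflection through hyperplane perp to e1:
The component along e1 flips sign, others stay.
a = (-2, -3, 1)
a' = (2, -3, 1)
a' = 2*e1 - 3*e2 + 1*e3


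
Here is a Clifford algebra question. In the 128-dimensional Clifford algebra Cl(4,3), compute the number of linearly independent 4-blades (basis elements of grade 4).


Number of grade-k basis blades in Cl(p,q) with n = p + q is C(n, k).
n = 4 + 3 = 7
C(7, 4) = 7! / (4! * 3!)
= 5040 / (24 * 6)
= 35


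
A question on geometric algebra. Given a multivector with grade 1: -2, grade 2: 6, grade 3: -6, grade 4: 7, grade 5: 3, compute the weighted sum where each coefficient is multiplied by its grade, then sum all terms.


Grade-weighted sum = sum of grade_k * coefficient_k
1*(-2) = -2
2*6 = 12
3*(-6) = -18
4*7 = 28
5*3 = 15
Total = -2 + 12 + (-18) + 28 + 15 = 35


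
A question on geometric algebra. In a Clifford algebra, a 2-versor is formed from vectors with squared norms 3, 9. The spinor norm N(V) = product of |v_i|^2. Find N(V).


Spinor norm N(V) = |v1|^2 * |v2|^2 * ... * |v2|^2
= 3 * 9
Running product: 3, 27
N(V) = 27


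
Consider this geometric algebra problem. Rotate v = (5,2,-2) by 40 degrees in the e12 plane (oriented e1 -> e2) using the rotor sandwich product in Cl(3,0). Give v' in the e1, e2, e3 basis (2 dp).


Rotor R = cos(20deg) - sin(20deg)*e12
Rotation angle theta = 2 * 20 = 40 degrees in the e12 plane (e1 -> e2).
The component perpendicular to the plane (e3) is invariant: v'_3 = v3 = -2.00
cos(40deg) = 0.7660, sin(40deg) = 0.6428
v'_1 = v1*cos(theta) - v2*sin(theta) = 5*0.7660 - 2*0.6428 = 2.54
v'_2 = v1*sin(theta) + v2*cos(theta) = 5*0.6428 + 2*0.7660 = 4.75
v' = 2.54*e1 + 4.75*e2 - 2.00*e3


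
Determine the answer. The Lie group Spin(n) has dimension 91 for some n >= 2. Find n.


dim Spin(n) = dim so(n) = n(n-1)/2.
Solve n(n-1)/2 = 91, i.e. n^2 - n - 182 = 0.
Discriminant = 1 + 8*91 = 729
n = (1 + sqrt(729))/2 = (1 + 27)/2 = 14


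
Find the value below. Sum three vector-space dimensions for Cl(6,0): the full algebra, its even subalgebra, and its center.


n = 6 + 0 = 6
Total dim = 2^6 = 64
Even subalgebra dim = 2^5 = 32
n is even, so center dim = 1
Sum = 64 + 32 + 1 = 97


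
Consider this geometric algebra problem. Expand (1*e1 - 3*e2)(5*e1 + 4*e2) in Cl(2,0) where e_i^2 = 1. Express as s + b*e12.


Expand: (1*e1 - 3*e2)(5*e1 + 4*e2)
= 1*5*e1e1 + 1*4*e1e2 + (-3)*5*e2e1 + (-3)*4*e2e2
Using e1^2 = e2^2 = 1, e2e1 = -e1e2:
Scalar part s = 1*5 + (-3)*4 = 5 + (-12) = -7
Bivector part b = 1*4 - (-3)*5 = 4 - (-15) = 19
uv = -7 + 19*e12


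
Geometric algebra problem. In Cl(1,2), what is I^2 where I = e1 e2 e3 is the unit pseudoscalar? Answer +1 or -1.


The pseudoscalar I = e1...e_n (product of all n generators) of Cl(p,q) satisfies I^2 = (-1)^(q + n(n-1)/2).
p = 1, q = 2, n = p + q = 3
n(n-1)/2 = 3 * 2 / 2 = 3
Exponent = q + n(n-1)/2 = 2 + 3 = 5
I^2 = (-1)^5 = -1


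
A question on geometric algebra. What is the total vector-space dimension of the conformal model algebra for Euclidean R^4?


The conformal model of R^4 uses Cl(5,1): the 4 Euclidean generators plus two extra orthogonal generators e+ (e+^2 = +1) and e- (e-^2 = -1), from which the null vectors e0, einf are built.
Number of generators m = 4 + 2 = 6.
dim Cl(p,q) = 2^m = 2^6 = 64


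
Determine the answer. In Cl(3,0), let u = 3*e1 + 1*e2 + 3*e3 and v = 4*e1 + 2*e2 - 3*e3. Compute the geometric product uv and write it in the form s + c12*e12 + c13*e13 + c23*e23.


In Cl(3,0): e_i^2 = 1, e_ie_j = -e_je_i for i != j.
Scalar part = u . v = 3*4 + 1*2 + 3*(-3)
= 12 + 2 + (-9) = 5
e12 coeff = 3*2 - 1*4 = 6 - 4 = 2
e13 coeff = 3*(-3) - 3*4 = -9 - 12 = -21
e23 coeff = 1*(-3) - 3*2 = -3 - 6 = -9
uv = 5 + 2*e12 - 21*e13 - 9*e23


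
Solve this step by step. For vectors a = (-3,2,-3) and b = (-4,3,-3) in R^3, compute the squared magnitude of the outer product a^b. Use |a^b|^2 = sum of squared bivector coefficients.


a wedge b = (a1*b2 - a2*b1)*e12 + (a1*b3 - a3*b1)*e13 + (a2*b3 - a3*b2)*e23
e12 coeff: (-3)*3 - 2*(-4) = -9 - (-8) = -1
e13 coeff: (-3)*(-3) - (-3)*(-4) = 9 - 12 = -3
e23 coeff: 2*(-3) - (-3)*3 = -6 - (-9) = 3
|a wedge b|^2 = (-1)^2 + (-3)^2 + 3^2
= 1 + 9 + 9
= 19


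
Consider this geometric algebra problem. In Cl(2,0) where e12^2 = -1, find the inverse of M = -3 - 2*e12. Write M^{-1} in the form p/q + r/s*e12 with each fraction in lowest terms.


M = -3 - 2*e12, where e12^2 = -1.
Since M commutes with its reverse ~M = a - b*e12, M * ~M = a^2 - b^2*e12^2 = a^2 + b^2.
So M^{-1} = ~M / (a^2 + b^2) = (a - b*e12)/(a^2 + b^2).
a^2 + b^2 = 9 + 4 = 13
Scalar part = -3/13 = -3/13
Bivector coeff = 2/13 = 2/13
M^{-1} = -3/13 + 2/13*e12


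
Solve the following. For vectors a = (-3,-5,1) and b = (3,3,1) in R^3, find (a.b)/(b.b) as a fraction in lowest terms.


Projection coefficient = (a . b) / (b . b)
a . b = (-3)*3 + (-5)*3 + 1*1
= -9 + (-15) + 1 = -23
b . b = 3^2 + 3^2 + 1^2
= 9 + 9 + 1 = 19
Coefficient = -23/19
In lowest terms: -23/19


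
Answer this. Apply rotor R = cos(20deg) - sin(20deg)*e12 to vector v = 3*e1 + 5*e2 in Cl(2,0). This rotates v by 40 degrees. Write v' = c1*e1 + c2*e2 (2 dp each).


Rotor R = cos(20deg) - sin(20deg)*e12
Rotation angle theta = 2 * 20 = 40 degrees
v' = R*v*~R rotates v by theta.
cos(40deg) = 0.7660, sin(40deg) = 0.6428
v'_1 = 3*cos(40deg) - 5*sin(40deg)
= 3*0.7660 - 5*0.6428
= -0.92
v'_2 = 3*sin(40deg) + 5*cos(40deg)
= 3*0.6428 + 5*0.7660
= 5.76
v' = -0.92*e1 + 5.76*e2


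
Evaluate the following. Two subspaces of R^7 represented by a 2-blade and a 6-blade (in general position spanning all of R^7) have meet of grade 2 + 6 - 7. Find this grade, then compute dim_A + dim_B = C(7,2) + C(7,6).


Meet grade = grade(A) + grade(B) - n
= 2 + 6 - 7 = 1
C(7,2) = 21
C(7,6) = 7
dim_A + dim_B = 21 + 7 = 28


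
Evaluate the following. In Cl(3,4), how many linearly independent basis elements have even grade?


Even subalgebra dimension = 2^(n-1)
n = 3 + 4 = 7
2^(7 - 1) = 2^6 = 64
Verification: sum of C(7,k) for even k = 1 + 21 + 35 + 7 = 64
Result = 64


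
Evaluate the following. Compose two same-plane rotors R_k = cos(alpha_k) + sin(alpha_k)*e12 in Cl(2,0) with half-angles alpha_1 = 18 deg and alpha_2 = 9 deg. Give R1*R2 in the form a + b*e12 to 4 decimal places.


Same-plane rotors commute and their half-angles add:
R1*R2 = cos(a1 + a2) + sin(a1 + a2)*e12.
a1 + a2 = 18 + 9 = 27 deg
cos(27 deg) = 0.8910
sin(27 deg) = 0.4540
R1*R2 = 0.8910 + 0.4540*e12


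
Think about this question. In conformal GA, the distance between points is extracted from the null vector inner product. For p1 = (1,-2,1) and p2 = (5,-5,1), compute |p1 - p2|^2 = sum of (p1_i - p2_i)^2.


p1 - p2 = (-4, 3, 0)
|p1 - p2|^2 = (-4)^2 + 3^2 + 0^2
= 16 + 9 + 0
= 25


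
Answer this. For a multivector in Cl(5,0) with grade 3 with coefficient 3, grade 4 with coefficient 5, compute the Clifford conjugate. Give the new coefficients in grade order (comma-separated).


Clifford conjugate sign for grade k: (-1)^(k(k+1)/2)
Grade 3: (-1)^(3*4/2) = (-1)^6 = 1, coeff 3 -> 3
Grade 4: (-1)^(4*5/2) = (-1)^10 = 1, coeff 5 -> 5
Conjugated coefficients: 3, 5


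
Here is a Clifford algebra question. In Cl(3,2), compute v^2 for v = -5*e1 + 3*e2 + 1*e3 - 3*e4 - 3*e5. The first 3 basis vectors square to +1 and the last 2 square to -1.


v^2 = sum of c_i^2 * e_i^2
Positive signature terms (e_i^2 = +1): (-5)^2 + 3^2 + 1^2 = 35
Negative signature terms (e_j^2 = -1): (-3)^2 + (-3)^2 = 18
v^2 = 35 - 18 = 17


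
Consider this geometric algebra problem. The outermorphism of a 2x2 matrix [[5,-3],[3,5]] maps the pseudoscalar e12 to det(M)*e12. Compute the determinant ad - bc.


The outermorphism of a linear map f sends e1^e2 to f(e1)^f(e2).
f(e1) = 5*e1 + 3*e2
f(e2) = -3*e1 + 5*e2
f(e1) ^ f(e2) = (5*e1 + 3*e2) ^ (-3*e1 + 5*e2)
= 5*5*e12 + 3*(-3)*e21
= (25 - (-9))*e12
= 34*e12
Coefficient = 34


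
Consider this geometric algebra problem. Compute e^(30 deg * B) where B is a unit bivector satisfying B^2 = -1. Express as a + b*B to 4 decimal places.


For a unit bivector B with B^2 = -1, the exponential series gives
e^(theta*B) = cos(theta) + sin(theta)*B (the GA analogue of Euler's formula).
theta = 30 degrees = 0.523599 rad
cos(30 deg) = 0.8660
sin(30 deg) = 0.5000
exp(theta*B) = 0.8660 + 0.5000*B


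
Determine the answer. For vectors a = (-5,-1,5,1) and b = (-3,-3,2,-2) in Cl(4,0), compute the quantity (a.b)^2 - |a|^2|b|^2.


a . b = (-5)*(-3) + (-1)*(-3) + 5*2 + 1*(-2)
= 15 + 3 + 10 + (-2) = 26
|a|^2 = (-5)^2 + (-1)^2 + 5^2 + 1^2 = 52
|b|^2 = (-3)^2 + (-3)^2 + 2^2 + (-2)^2 = 26
(a.b)^2 = 26^2 = 676
|a|^2 * |b|^2 = 52 * 26 = 1352
Result = 676 - 1352 = -676


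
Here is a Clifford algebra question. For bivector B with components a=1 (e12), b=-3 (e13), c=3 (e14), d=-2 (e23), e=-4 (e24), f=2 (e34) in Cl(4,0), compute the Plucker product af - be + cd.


Plucker relation: af - be + cd
a*f = 1*2 = 2
b*e = (-3)*(-4) = 12
c*d = 3*(-2) = -6
af - be + cd = 2 - 12 + (-6)
= -16


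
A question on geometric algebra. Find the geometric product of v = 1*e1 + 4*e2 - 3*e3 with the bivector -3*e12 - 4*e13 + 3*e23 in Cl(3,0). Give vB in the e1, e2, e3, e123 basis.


vB has grade-1 (vector) and grade-3 (trivector) parts: vB = (v _| B) + (v ^ B).
Vector part <vB>_1:
  e1: -v2*b12 - v3*b13 = -(4)*(-3) - (-3)*(-4) = 0
  e2: v1*b12 - v3*b23 = (1)*(-3) - (-3)*(3) = 6
  e3: v1*b13 + v2*b23 = (1)*(-4) + (4)*(3) = 8
Trivector part <vB>_3:
  e123: v1*b23 - v2*b13 + v3*b12 = (1)*(3) - (4)*(-4) + (-3)*(-3) = 28
vB = 0*e1 + 6*e2 + 8*e3 + 28*e123


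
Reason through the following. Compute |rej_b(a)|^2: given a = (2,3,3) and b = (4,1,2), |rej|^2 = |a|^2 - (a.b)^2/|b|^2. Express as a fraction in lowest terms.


|a|^2 = 2^2 + 3^2 + 3^2 = 22
|b|^2 = 4^2 + 1^2 + 2^2 = 21
a . b = 2*4 + 3*1 + 3*2 = 17
(a.b)^2 = 17^2 = 289
|rej|^2 = 22 - 289/21
= (462 - 289)/21
= 173/21
In lowest terms: 173/21


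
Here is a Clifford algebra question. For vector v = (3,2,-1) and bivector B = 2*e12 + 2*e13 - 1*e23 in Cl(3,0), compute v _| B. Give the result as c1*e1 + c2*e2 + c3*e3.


Left contraction v _| B = <vB>_1 (grade-1 part of the geometric product vB).
Using e1_|e12 = e2, e2_|e12 = -e1, e1_|e13 = e3, e3_|e13 = -e1, e2_|e23 = e3, e3_|e23 = -e2:
e1 coeff: -v2*b12 - v3*b13 = -(2)*(2) - (-1)*(2) = -2
e2 coeff: v1*b12 - v3*b23 = (3)*(2) - (-1)*(-1) = 5
e3 coeff: v1*b13 + v2*b23 = (3)*(2) + (2)*(-1) = 4
v _| B = -2*e1 + 5*e2 + 4*e3


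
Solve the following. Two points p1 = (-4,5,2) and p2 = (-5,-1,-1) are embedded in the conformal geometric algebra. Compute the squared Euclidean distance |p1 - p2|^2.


p1 - p2 = (1, 6, 3)
|p1 - p2|^2 = 1^2 + 6^2 + 3^2
= 1 + 36 + 9
= 46


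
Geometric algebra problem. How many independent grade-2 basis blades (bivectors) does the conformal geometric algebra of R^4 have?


The conformal model of R^4 uses Cl(5,1) with m = 4 + 2 = 6 generators.
Number of grade-2 blades = C(m, 2) = C(6, 2)
= 6*5/2 = 15


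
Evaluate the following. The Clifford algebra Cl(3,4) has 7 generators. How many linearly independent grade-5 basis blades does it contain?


Number of grade-k basis blades in Cl(p,q) with n = p + q is C(n, k).
n = 3 + 4 = 7
C(7, 5) = 7! / (5! * 2!)
= 5040 / (120 * 2)
= 21


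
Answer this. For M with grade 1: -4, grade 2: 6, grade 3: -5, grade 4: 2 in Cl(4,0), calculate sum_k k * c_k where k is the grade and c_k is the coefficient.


Grade-weighted sum = sum of grade_k * coefficient_k
1*(-4) = -4
2*6 = 12
3*(-5) = -15
4*2 = 8
Total = -4 + 12 + (-15) + 8 = 1


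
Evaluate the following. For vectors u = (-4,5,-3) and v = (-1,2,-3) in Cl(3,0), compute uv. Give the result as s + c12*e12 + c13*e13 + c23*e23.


In Cl(3,0): e_i^2 = 1, e_ie_j = -e_je_i for i != j.
Scalar part = u . v = (-4)*(-1) + 5*2 + (-3)*(-3)
= 4 + 10 + 9 = 23
e12 coeff = (-4)*2 - 5*(-1) = -8 - (-5) = -3
e13 coeff = (-4)*(-3) - (-3)*(-1) = 12 - 3 = 9
e23 coeff = 5*(-3) - (-3)*2 = -15 - (-6) = -9
uv = 23 - 3*e12 + 9*e13 - 9*e23


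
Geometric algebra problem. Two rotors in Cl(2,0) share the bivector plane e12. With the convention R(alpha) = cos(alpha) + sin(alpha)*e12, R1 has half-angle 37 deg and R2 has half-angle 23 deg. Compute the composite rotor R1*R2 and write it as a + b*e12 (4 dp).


Same-plane rotors commute and their half-angles add:
R1*R2 = cos(a1 + a2) + sin(a1 + a2)*e12.
a1 + a2 = 37 + 23 = 60 deg
cos(60 deg) = 0.5000
sin(60 deg) = 0.8660
R1*R2 = 0.5000 + 0.8660*e12


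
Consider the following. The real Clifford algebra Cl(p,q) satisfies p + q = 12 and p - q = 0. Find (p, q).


We need p + q = 12 and p - q = 0.
Adding: 2p = 12 + 0 = 12, so p = 6.
Then q = 12 - 6 = 6.
(p, q) = (6, 6)


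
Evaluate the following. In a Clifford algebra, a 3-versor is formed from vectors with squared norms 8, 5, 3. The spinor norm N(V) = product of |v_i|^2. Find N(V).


Spinor norm N(V) = |v1|^2 * |v2|^2 * ... * |v3|^2
= 8 * 5 * 3
Running product: 8, 40, 120
N(V) = 120


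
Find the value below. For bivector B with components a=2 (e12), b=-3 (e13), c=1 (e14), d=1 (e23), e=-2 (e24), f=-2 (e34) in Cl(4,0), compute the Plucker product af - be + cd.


Plucker relation: af - be + cd
a*f = 2*(-2) = -4
b*e = (-3)*(-2) = 6
c*d = 1*1 = 1
af - be + cd = -4 - 6 + 1
= -9


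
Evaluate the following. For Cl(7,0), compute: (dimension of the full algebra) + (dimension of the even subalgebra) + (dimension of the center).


n = 7 + 0 = 7
Total dim = 2^7 = 128
Even subalgebra dim = 2^6 = 64
n is odd, so center dim = 2
Sum = 128 + 64 + 2 = 194


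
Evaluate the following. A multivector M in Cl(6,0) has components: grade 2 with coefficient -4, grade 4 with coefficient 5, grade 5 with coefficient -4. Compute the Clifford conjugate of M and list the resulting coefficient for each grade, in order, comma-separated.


Clifford conjugate sign for grade k: (-1)^(k(k+1)/2)
Grade 2: (-1)^(2*3/2) = (-1)^3 = -1, coeff -4 -> 4
Grade 4: (-1)^(4*5/2) = (-1)^10 = 1, coeff 5 -> 5
Grade 5: (-1)^(5*6/2) = (-1)^15 = -1, coeff -4 -> 4
Conjugated coefficients: 4, 5, 4


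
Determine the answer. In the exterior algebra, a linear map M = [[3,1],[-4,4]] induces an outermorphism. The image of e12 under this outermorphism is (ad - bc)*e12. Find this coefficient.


The outermorphism of a linear map f sends e1^e2 to f(e1)^f(e2).
f(e1) = 3*e1 - 4*e2
f(e2) = 1*e1 + 4*e2
f(e1) ^ f(e2) = (3*e1 - 4*e2) ^ (1*e1 + 4*e2)
= 3*4*e12 + (-4)*1*e21
= (12 - (-4))*e12
= 16*e12
Coefficient = 16


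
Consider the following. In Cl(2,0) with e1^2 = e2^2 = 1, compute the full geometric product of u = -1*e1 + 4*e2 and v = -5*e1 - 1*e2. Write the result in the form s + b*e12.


Expand: (-1*e1 + 4*e2)(-5*e1 - 1*e2)
= (-1)*(-5)*e1e1 + (-1)*(-1)*e1e2 + 4*(-5)*e2e1 + 4*(-1)*e2e2
Using e1^2 = e2^2 = 1, e2e1 = -e1e2:
Scalar part s = (-1)*(-5) + 4*(-1) = 5 + (-4) = 1
Bivector part b = (-1)*(-1) - 4*(-5) = 1 - (-20) = 21
uv = 1 + 21*e12


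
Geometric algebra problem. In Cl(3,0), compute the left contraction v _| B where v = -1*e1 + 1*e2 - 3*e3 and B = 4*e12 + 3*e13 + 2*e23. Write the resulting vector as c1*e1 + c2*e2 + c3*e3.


Left contraction v _| B = <vB>_1 (grade-1 part of the geometric product vB).
Using e1_|e12 = e2, e2_|e12 = -e1, e1_|e13 = e3, e3_|e13 = -e1, e2_|e23 = e3, e3_|e23 = -e2:
e1 coeff: -v2*b12 - v3*b13 = -(1)*(4) - (-3)*(3) = 5
e2 coeff: v1*b12 - v3*b23 = (-1)*(4) - (-3)*(2) = 2
e3 coeff: v1*b13 + v2*b23 = (-1)*(3) + (1)*(2) = -1
v _| B = 5*e1 + 2*e2 - 1*e3


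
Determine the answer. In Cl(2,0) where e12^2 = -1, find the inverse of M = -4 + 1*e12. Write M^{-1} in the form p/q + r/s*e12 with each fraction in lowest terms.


M = -4 + 1*e12, where e12^2 = -1.
Since M commutes with its reverse ~M = a - b*e12, M * ~M = a^2 - b^2*e12^2 = a^2 + b^2.
So M^{-1} = ~M / (a^2 + b^2) = (a - b*e12)/(a^2 + b^2).
a^2 + b^2 = 16 + 1 = 17
Scalar part = -4/17 = -4/17
Bivector coeff = -1/17 = -1/17
M^{-1} = -4/17 - 1/17*e12


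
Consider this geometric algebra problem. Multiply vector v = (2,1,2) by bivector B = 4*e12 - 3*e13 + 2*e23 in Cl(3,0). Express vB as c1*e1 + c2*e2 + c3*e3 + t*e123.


vB has grade-1 (vector) and grade-3 (trivector) parts: vB = (v _| B) + (v ^ B).
Vector part <vB>_1:
  e1: -v2*b12 - v3*b13 = -(1)*(4) - (2)*(-3) = 2
  e2: v1*b12 - v3*b23 = (2)*(4) - (2)*(2) = 4
  e3: v1*b13 + v2*b23 = (2)*(-3) + (1)*(2) = -4
Trivector part <vB>_3:
  e123: v1*b23 - v2*b13 + v3*b12 = (2)*(2) - (1)*(-3) + (2)*(4) = 15
vB = 2*e1 + 4*e2 - 4*e3 + 15*e123


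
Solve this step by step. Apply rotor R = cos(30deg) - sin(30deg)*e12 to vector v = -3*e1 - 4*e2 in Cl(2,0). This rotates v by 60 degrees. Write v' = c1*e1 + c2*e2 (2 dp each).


Rotor R = cos(30deg) - sin(30deg)*e12
Rotation angle theta = 2 * 30 = 60 degrees
v' = R*v*~R rotates v by theta.
cos(60deg) = 0.5000, sin(60deg) = 0.8660
v'_1 = -3*cos(60deg) - (-4)*sin(60deg)
= -3*0.5000 - (-4)*0.8660
= 1.96
v'_2 = -3*sin(60deg) + (-4)*cos(60deg)
= -3*0.8660 + (-4)*0.5000
= -4.60
v' = 1.96*e1 - 4.60*e2


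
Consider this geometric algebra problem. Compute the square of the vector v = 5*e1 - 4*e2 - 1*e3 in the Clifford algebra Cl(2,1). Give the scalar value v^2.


v^2 = sum of c_i^2 * e_i^2
Positive signature terms (e_i^2 = +1): 5^2 + (-4)^2 = 41
Negative signature terms (e_j^2 = -1): (-1)^2 = 1
v^2 = 41 - 1 = 40


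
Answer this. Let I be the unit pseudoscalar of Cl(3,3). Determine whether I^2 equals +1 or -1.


The pseudoscalar I = e1...e_n (product of all n generators) of Cl(p,q) satisfies I^2 = (-1)^(q + n(n-1)/2).
p = 3, q = 3, n = p + q = 6
n(n-1)/2 = 6 * 5 / 2 = 15
Exponent = q + n(n-1)/2 = 3 + 15 = 18
I^2 = (-1)^18 = +1


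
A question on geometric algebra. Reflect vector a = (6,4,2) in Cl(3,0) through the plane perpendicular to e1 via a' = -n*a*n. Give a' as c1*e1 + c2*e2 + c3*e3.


Reflection formula: a' = -n*a*n, with n = e1 (unit vector, n^2 = 1).
For reflection through hyperplane perp to e1:
The component along e1 flips sign, others stay.
a = (6, 4, 2)
a' = (-6, 4, 2)
a' = -6*e1 + 4*e2 + 2*e3


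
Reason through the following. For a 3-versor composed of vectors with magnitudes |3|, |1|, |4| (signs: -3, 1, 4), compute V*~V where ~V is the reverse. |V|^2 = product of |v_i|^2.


Each vector v_i has |v_i|^2 = s_i^2
Squared scales: (-3)^2 = 9, 1^2 = 1, 4^2 = 16
|V|^2 = 9 * 1 * 16
= 144


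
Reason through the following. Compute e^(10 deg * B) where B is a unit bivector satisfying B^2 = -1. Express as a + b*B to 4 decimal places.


For a unit bivector B with B^2 = -1, the exponential series gives
e^(theta*B) = cos(theta) + sin(theta)*B (the GA analogue of Euler's formula).
theta = 10 degrees = 0.174533 rad
cos(10 deg) = 0.9848
sin(10 deg) = 0.1736
exp(theta*B) = 0.9848 + 0.1736*B


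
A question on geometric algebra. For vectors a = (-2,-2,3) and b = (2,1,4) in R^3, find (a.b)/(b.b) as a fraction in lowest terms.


Projection coefficient = (a . b) / (b . b)
a . b = (-2)*2 + (-2)*1 + 3*4
= -4 + (-2) + 12 = 6
b . b = 2^2 + 1^2 + 4^2
= 4 + 1 + 16 = 21
Coefficient = 6/21
In lowest terms: 2/7


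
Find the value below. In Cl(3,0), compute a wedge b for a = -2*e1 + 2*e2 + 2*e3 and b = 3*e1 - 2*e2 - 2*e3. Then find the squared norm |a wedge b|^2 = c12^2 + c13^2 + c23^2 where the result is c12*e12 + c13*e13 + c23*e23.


a wedge b = (a1*b2 - a2*b1)*e12 + (a1*b3 - a3*b1)*e13 + (a2*b3 - a3*b2)*e23
e12 coeff: (-2)*(-2) - 2*3 = 4 - 6 = -2
e13 coeff: (-2)*(-2) - 2*3 = 4 - 6 = -2
e23 coeff: 2*(-2) - 2*(-2) = -4 - (-4) = 0
|a wedge b|^2 = (-2)^2 + (-2)^2 + 0^2
= 4 + 4 + 0
= 8


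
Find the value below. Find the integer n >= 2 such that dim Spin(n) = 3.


dim Spin(n) = dim so(n) = n(n-1)/2.
Solve n(n-1)/2 = 3, i.e. n^2 - n - 6 = 0.
Discriminant = 1 + 8*3 = 25
n = (1 + sqrt(25))/2 = (1 + 5)/2 = 3


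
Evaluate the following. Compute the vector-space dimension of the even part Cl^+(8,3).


Even subalgebra dimension = 2^(n-1)
n = 8 + 3 = 11
2^(11 - 1) = 2^10 = 1024
Verification: sum of C(11,k) for even k = 1 + 55 + 330 + 462 + 165 + 11 = 1024
Result = 1024


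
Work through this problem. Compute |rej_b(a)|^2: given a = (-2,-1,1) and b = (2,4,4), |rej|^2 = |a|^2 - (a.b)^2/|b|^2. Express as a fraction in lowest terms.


|a|^2 = (-2)^2 + (-1)^2 + 1^2 = 6
|b|^2 = 2^2 + 4^2 + 4^2 = 36
a . b = (-2)*2 + (-1)*4 + 1*4 = -4
(a.b)^2 = (-4)^2 = 16
|rej|^2 = 6 - 16/36
= (216 - 16)/36
= 200/36
In lowest terms: 50/9


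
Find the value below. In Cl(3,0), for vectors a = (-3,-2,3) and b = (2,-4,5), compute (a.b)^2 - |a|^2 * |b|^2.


a . b = (-3)*2 + (-2)*(-4) + 3*5
= -6 + 8 + 15 = 17
|a|^2 = (-3)^2 + (-2)^2 + 3^2 = 22
|b|^2 = 2^2 + (-4)^2 + 5^2 = 45
(a.b)^2 = 17^2 = 289
|a|^2 * |b|^2 = 22 * 45 = 990
Result = 289 - 990 = -701


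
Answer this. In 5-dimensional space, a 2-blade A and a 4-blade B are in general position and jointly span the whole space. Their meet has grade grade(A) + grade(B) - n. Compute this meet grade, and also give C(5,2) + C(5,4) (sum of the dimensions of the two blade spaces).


Meet grade = grade(A) + grade(B) - n
= 2 + 4 - 5 = 1
C(5,2) = 10
C(5,4) = 5
dim_A + dim_B = 10 + 5 = 15


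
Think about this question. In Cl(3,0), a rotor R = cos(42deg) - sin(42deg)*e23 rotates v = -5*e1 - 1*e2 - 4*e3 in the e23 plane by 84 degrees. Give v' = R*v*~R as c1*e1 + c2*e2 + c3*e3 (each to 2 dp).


Rotor R = cos(42deg) - sin(42deg)*e23
Rotation angle theta = 2 * 42 = 84 degrees in the e23 plane (e2 -> e3).
The component perpendicular to the plane (e1) is invariant: v'_1 = v1 = -5.00
cos(84deg) = 0.1045, sin(84deg) = 0.9945
v'_2 = v2*cos(theta) - v3*sin(theta) = -1*0.1045 - (-4)*0.9945 = 3.87
v'_3 = v2*sin(theta) + v3*cos(theta) = -1*0.9945 + (-4)*0.1045 = -1.41
v' = -5.00*e1 + 3.87*e2 - 1.41*e3


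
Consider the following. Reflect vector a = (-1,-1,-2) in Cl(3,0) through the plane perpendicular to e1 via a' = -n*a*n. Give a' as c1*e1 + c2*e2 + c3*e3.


Reflection formula: a' = -n*a*n, with n = e1 (unit vector, n^2 = 1).
For reflection through hyperplane perp to e1:
The component along e1 flips sign, others stay.
a = (-1, -1, -2)
a' = (1, -1, -2)
a' = 1*e1 - 1*e2 - 2*e3


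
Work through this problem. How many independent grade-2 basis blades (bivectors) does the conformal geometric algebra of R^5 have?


The conformal model of R^5 uses Cl(6,1) with m = 5 + 2 = 7 generators.
Number of grade-2 blades = C(m, 2) = C(7, 2)
= 7*6/2 = 21


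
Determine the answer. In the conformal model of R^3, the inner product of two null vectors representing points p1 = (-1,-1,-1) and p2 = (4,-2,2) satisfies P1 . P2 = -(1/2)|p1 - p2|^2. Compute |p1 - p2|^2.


p1 - p2 = (-5, 1, -3)
|p1 - p2|^2 = (-5)^2 + 1^2 + (-3)^2
= 25 + 1 + 9
= 35
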